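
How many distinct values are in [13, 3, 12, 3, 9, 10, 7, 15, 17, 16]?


List all unique values:
Distinct values: [3, 7, 9, 10, 12, 13, 15, 16, 17]
Count = 9
Final answer: 9


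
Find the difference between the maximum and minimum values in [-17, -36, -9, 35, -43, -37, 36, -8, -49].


Maximum value: 36
Minimum value: -49
Range = 36 - (-49) = 85
Final answer: 85


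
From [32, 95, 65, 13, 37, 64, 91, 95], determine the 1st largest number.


Sort descending: [95, 95, 91, 65, 64, 37, 32, 13]
The 1st element (1-indexed) is at index 0.
Value = 95
Final answer: 95


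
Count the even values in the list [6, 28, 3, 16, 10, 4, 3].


Check each element:
  6 is even
  28 is even
  3 is odd
  16 is even
  10 is even
  4 is even
  3 is odd
Evens: [6, 28, 16, 10, 4]
Count of evens = 5
Final answer: 5


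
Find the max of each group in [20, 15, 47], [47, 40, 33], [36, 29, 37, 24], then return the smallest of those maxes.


Find max of each group:
  Group 1: [20, 15, 47] -> max = 47
  Group 2: [47, 40, 33] -> max = 47
  Group 3: [36, 29, 37, 24] -> max = 37
Maxes: [47, 47, 37]
Minimum of maxes = 37
Final answer: 37


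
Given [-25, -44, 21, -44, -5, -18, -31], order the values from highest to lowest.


Original list: [-25, -44, 21, -44, -5, -18, -31]
Repeatedly take the largest remaining element:
  Remaining [-25, -44, 21, -44, -5, -18, -31] -> largest is 21
  Remaining [-25, -44, -44, -5, -18, -31] -> largest is -5
  Remaining [-25, -44, -44, -18, -31] -> largest is -18
  Remaining [-25, -44, -44, -31] -> largest is -25
  Remaining [-44, -44, -31] -> largest is -31
  Remaining [-44, -44] -> largest is -44
  Remaining [-44] -> largest is -44
Collecting the picks in order gives the descending list.
Final answer: [21, -5, -18, -25, -31, -44, -44]


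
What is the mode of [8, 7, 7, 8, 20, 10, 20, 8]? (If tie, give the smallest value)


Count the frequency of each value:
  7 appears 2 time(s)
  8 appears 3 time(s)
  10 appears 1 time(s)
  20 appears 2 time(s)
Maximum frequency is 3.
Only 8 reaches that frequency, so it is the mode.
Final answer: 8


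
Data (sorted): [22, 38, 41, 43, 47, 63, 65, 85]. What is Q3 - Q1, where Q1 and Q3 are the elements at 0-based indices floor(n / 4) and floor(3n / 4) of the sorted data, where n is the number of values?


The data has n = 8 elements.
Q1 index = floor(8 / 4) = floor(2) = 2; Q3 index = floor(3 * 8 / 4) = floor(6) = 6
Q1 = element at index 2 = 41
Q3 = element at index 6 = 65
IQR = 65 - 41 = 24
Final answer: 24


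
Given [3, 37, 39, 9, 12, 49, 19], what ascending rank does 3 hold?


Sort ascending: [3, 9, 12, 19, 37, 39, 49]
Find 3 in the sorted list.
3 is at position 1 (1-indexed).
Final answer: 1


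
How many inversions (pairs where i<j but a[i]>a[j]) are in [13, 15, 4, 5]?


For each element, count the later elements that are smaller than it:
  13 (index 0): smaller elements after it = [4, 5] -> 2
  15 (index 1): smaller elements after it = [4, 5] -> 2
  4 (index 2): smaller elements after it = [] -> 0
Total inversions = 2 + 2 + 0 = 4
Final answer: 4


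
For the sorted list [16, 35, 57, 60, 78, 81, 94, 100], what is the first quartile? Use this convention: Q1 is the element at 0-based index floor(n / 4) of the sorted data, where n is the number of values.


The list has n = 8 elements.
Q1 index = floor(8 / 4) = floor(2) = 2
Counting from index 0 in the sorted data, the element at index 2 is 57.
Final answer: 57


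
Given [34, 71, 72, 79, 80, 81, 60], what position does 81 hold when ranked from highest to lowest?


Sort descending: [81, 80, 79, 72, 71, 60, 34]
Find 81 in the sorted list.
81 is at position 1.
Final answer: 1


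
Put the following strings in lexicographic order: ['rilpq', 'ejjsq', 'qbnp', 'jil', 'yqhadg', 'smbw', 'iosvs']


Compare strings character by character (the first differing letter decides):
  'ejjsq' < 'iosvs' since 'e' < 'i' at position 1
  'iosvs' < 'jil' since 'i' < 'j' at position 1
  'jil' < 'qbnp' since 'j' < 'q' at position 1
  'qbnp' < 'rilpq' since 'q' < 'r' at position 1
  'rilpq' < 'smbw' since 'r' < 's' at position 1
  'smbw' < 'yqhadg' since 's' < 'y' at position 1
Chaining these comparisons gives the alphabetical order.
Final answer: ['ejjsq', 'iosvs', 'jil', 'qbnp', 'rilpq', 'smbw', 'yqhadg']


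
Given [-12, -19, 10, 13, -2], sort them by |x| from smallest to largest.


Compute absolute values:
  |-12| = 12
  |-19| = 19
  |10| = 10
  |13| = 13
  |-2| = 2
Absolute values in increasing order: 2 < 10 < 12 < 13 < 19
Listing the original numbers in that order gives the answer.
Final answer: [-2, 10, -12, 13, -19]


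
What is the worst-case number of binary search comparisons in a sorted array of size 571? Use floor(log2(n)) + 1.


Binary search halves the search space each step.
Maximum comparisons = floor(log2(571)) + 1
log2(571) = 9.1573
floor(log2(571)) = 9, so 9 + 1 = 10
Final answer: 10


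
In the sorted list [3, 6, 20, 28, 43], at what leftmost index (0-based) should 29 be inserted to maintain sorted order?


List is sorted: [3, 6, 20, 28, 43]
We need the leftmost position where 29 can be inserted, i.e. the first index whose element is >= 29 (or the end of the list if none is).
Binary search with low=0, high=5 (0-based indices):
  low=0, high=5, mid=2: a[2]=20 < 29, so low = 3
  low=3, high=5, mid=4: a[4]=43 >= 29, so high = 4
  low=3, high=4, mid=3: a[3]=28 < 29, so low = 4
Now low = high = 4, so the insertion index is 4.
Final answer: 4


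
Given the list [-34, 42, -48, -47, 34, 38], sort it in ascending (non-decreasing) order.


Original list: [-34, 42, -48, -47, 34, 38]
Repeatedly take the smallest remaining element:
  Remaining [-34, 42, -48, -47, 34, 38] -> smallest is -48
  Remaining [-34, 42, -47, 34, 38] -> smallest is -47
  Remaining [-34, 42, 34, 38] -> smallest is -34
  Remaining [42, 34, 38] -> smallest is 34
  Remaining [42, 38] -> smallest is 38
  Remaining [42] -> smallest is 42
Collecting the picks in order gives the sorted list.
Final answer: [-48, -47, -34, 34, 38, 42]


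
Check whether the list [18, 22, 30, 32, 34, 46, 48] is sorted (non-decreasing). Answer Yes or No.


Check consecutive pairs:
  18 <= 22? True
  22 <= 30? True
  30 <= 32? True
  32 <= 34? True
  34 <= 46? True
  46 <= 48? True
Every consecutive pair is in order, so the list is non-decreasing.
Final answer: Yes


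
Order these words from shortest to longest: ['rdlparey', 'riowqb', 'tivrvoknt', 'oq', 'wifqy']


Compute lengths:
  'rdlparey' has length 8
  'riowqb' has length 6
  'tivrvoknt' has length 9
  'oq' has length 2
  'wifqy' has length 5
Lengths in increasing order: 2 < 5 < 6 < 8 < 9
Listing the words in that order gives the answer.
Final answer: ['oq', 'wifqy', 'riowqb', 'rdlparey', 'tivrvoknt']


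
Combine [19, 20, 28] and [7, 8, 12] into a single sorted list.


List A: [19, 20, 28]
List B: [7, 8, 12]
Repeatedly compare the front elements and take the smaller:
  19 vs 7 -> take 7
  19 vs 8 -> take 8
  19 vs 12 -> take 12
  B is exhausted; append the rest of A: [19, 20, 28]
Final answer: [7, 8, 12, 19, 20, 28]


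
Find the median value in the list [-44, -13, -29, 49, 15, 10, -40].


First, sort the list: [-44, -40, -29, -13, 10, 15, 49]
The list has 7 elements (odd count).
The middle index is 3 (0-based), and the element there is -13.
Final answer: -13


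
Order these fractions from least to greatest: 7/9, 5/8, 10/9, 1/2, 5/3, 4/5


Convert to decimal for comparison:
  7/9 = 0.7778
  5/8 = 0.625
  10/9 = 1.1111
  1/2 = 0.5
  5/3 = 1.6667
  4/5 = 0.8
Decimals in increasing order: 0.5 < 0.625 < 0.7778 < 0.8 < 1.1111 < 1.6667
Writing each back as its fraction gives the sorted order.
Final answer: 1/2, 5/8, 7/9, 4/5, 10/9, 5/3


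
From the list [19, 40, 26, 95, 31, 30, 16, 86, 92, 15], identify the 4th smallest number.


Sort ascending: [15, 16, 19, 26, 30, 31, 40, 86, 92, 95]
The 4th element (1-indexed) is at index 3.
Value = 26
Final answer: 26


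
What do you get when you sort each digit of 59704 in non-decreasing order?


The number 59704 has digits: 5, 9, 7, 0, 4
Sorted: 0, 4, 5, 7, 9
Joining the sorted digits gives the result.
Final answer: 04579


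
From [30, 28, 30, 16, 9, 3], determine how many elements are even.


Check each element:
  30 is even
  28 is even
  30 is even
  16 is even
  9 is odd
  3 is odd
Evens: [30, 28, 30, 16]
Count of evens = 4
Final answer: 4


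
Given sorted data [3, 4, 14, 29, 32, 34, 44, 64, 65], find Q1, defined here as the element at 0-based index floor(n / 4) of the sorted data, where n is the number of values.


The list has n = 9 elements.
Q1 index = floor(9 / 4) = floor(2.25) = 2
Counting from index 0 in the sorted data, the element at index 2 is 14.
Final answer: 14


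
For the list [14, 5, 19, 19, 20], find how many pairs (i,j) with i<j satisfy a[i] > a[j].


For each element, count the later elements that are smaller than it:
  14 (index 0): smaller elements after it = [5] -> 1
  5 (index 1): smaller elements after it = [] -> 0
  19 (index 2): smaller elements after it = [] -> 0
  19 (index 3): smaller elements after it = [] -> 0
Total inversions = 1 + 0 + 0 + 0 = 1
Final answer: 1


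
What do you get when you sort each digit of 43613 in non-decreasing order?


The number 43613 has digits: 4, 3, 6, 1, 3
Sorted: 1, 3, 3, 4, 6
Joining the sorted digits gives the result.
Final answer: 13346


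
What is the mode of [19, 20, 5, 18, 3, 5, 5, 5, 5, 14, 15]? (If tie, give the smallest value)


Count the frequency of each value:
  3 appears 1 time(s)
  5 appears 5 time(s)
  14 appears 1 time(s)
  15 appears 1 time(s)
  18 appears 1 time(s)
  19 appears 1 time(s)
  20 appears 1 time(s)
Maximum frequency is 5.
Only 5 reaches that frequency, so it is the mode.
Final answer: 5


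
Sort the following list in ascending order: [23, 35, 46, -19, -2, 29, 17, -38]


Original list: [23, 35, 46, -19, -2, 29, 17, -38]
Repeatedly take the smallest remaining element:
  Remaining [23, 35, 46, -19, -2, 29, 17, -38] -> smallest is -38
  Remaining [23, 35, 46, -19, -2, 29, 17] -> smallest is -19
  Remaining [23, 35, 46, -2, 29, 17] -> smallest is -2
  Remaining [23, 35, 46, 29, 17] -> smallest is 17
  Remaining [23, 35, 46, 29] -> smallest is 23
  Remaining [35, 46, 29] -> smallest is 29
  Remaining [35, 46] -> smallest is 35
  Remaining [46] -> smallest is 46
Collecting the picks in order gives the sorted list.
Final answer: [-38, -19, -2, 17, 23, 29, 35, 46]


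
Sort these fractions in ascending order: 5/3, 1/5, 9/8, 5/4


Convert to decimal for comparison:
  5/3 = 1.6667
  1/5 = 0.2
  9/8 = 1.125
  5/4 = 1.25
Decimals in increasing order: 0.2 < 1.125 < 1.25 < 1.6667
Writing each back as its fraction gives the sorted order.
Final answer: 1/5, 9/8, 5/4, 5/3


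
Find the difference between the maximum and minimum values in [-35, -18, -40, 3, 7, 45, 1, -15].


Maximum value: 45
Minimum value: -40
Range = 45 - (-40) = 85
Final answer: 85


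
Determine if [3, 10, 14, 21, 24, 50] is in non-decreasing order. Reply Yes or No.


Check consecutive pairs:
  3 <= 10? True
  10 <= 14? True
  14 <= 21? True
  21 <= 24? True
  24 <= 50? True
Every consecutive pair is in order, so the list is non-decreasing.
Final answer: Yes


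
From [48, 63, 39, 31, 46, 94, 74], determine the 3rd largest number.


Sort descending: [94, 74, 63, 48, 46, 39, 31]
The 3rd element (1-indexed) is at index 2.
Value = 63
Final answer: 63


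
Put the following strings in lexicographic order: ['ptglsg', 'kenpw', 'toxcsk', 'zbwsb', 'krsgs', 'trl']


Compare strings character by character (the first differing letter decides):
  'kenpw' < 'krsgs' since 'e' < 'r' at position 2
  'krsgs' < 'ptglsg' since 'k' < 'p' at position 1
  'ptglsg' < 'toxcsk' since 'p' < 't' at position 1
  'toxcsk' < 'trl' since 'o' < 'r' at position 2
  'trl' < 'zbwsb' since 't' < 'z' at position 1
Chaining these comparisons gives the alphabetical order.
Final answer: ['kenpw', 'krsgs', 'ptglsg', 'toxcsk', 'trl', 'zbwsb']


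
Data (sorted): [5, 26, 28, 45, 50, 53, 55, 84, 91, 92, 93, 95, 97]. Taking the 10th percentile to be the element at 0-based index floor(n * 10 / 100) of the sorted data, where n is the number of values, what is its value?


The dataset has n = 13 elements.
Index = floor(13 * 10 / 100) = floor(130 / 100) = floor(1.3) = 1
Counting from index 0 in the sorted data, the element at index 1 is 26.
Final answer: 26


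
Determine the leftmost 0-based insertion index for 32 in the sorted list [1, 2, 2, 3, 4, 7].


List is sorted: [1, 2, 2, 3, 4, 7]
We need the leftmost position where 32 can be inserted, i.e. the first index whose element is >= 32 (or the end of the list if none is).
Binary search with low=0, high=6 (0-based indices):
  low=0, high=6, mid=3: a[3]=3 < 32, so low = 4
  low=4, high=6, mid=5: a[5]=7 < 32, so low = 6
Now low = high = 6, so the insertion index is 6.
Final answer: 6


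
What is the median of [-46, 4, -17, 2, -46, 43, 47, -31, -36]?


First, sort the list: [-46, -46, -36, -31, -17, 2, 4, 43, 47]
The list has 9 elements (odd count).
The middle index is 4 (0-based), and the element there is -17.
Final answer: -17


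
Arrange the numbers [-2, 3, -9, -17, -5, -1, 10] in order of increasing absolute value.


Compute absolute values:
  |-2| = 2
  |3| = 3
  |-9| = 9
  |-17| = 17
  |-5| = 5
  |-1| = 1
  |10| = 10
Absolute values in increasing order: 1 < 2 < 3 < 5 < 9 < 10 < 17
Listing the original numbers in that order gives the answer.
Final answer: [-1, -2, 3, -5, -9, 10, -17]


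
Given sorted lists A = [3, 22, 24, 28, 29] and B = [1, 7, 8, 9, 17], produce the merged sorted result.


List A: [3, 22, 24, 28, 29]
List B: [1, 7, 8, 9, 17]
Repeatedly compare the front elements and take the smaller:
  3 vs 1 -> take 1
  3 vs 7 -> take 3
  22 vs 7 -> take 7
  22 vs 8 -> take 8
  22 vs 9 -> take 9
  22 vs 17 -> take 17
  B is exhausted; append the rest of A: [22, 24, 28, 29]
Final answer: [1, 3, 7, 8, 9, 17, 22, 24, 28, 29]


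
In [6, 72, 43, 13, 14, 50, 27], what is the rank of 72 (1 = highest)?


Sort descending: [72, 50, 43, 27, 14, 13, 6]
Find 72 in the sorted list.
72 is at position 1.
Final answer: 1


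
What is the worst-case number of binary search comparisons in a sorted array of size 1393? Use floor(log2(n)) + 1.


Binary search halves the search space each step.
Maximum comparisons = floor(log2(1393)) + 1
log2(1393) = 10.444
floor(log2(1393)) = 10, so 10 + 1 = 11
Final answer: 11


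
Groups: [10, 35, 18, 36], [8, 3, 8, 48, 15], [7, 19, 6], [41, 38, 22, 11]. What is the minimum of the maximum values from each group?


Find max of each group:
  Group 1: [10, 35, 18, 36] -> max = 36
  Group 2: [8, 3, 8, 48, 15] -> max = 48
  Group 3: [7, 19, 6] -> max = 19
  Group 4: [41, 38, 22, 11] -> max = 41
Maxes: [36, 48, 19, 41]
Minimum of maxes = 19
Final answer: 19


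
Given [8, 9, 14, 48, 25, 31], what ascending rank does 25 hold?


Sort ascending: [8, 9, 14, 25, 31, 48]
Find 25 in the sorted list.
25 is at position 4 (1-indexed).
Final answer: 4


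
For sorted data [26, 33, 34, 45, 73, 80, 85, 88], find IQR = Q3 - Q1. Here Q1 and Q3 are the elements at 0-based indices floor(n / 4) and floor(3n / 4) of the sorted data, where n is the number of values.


The data has n = 8 elements.
Q1 index = floor(8 / 4) = floor(2) = 2; Q3 index = floor(3 * 8 / 4) = floor(6) = 6
Q1 = element at index 2 = 34
Q3 = element at index 6 = 85
IQR = 85 - 34 = 51
Final answer: 51


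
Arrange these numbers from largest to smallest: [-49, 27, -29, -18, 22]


Original list: [-49, 27, -29, -18, 22]
Repeatedly take the largest remaining element:
  Remaining [-49, 27, -29, -18, 22] -> largest is 27
  Remaining [-49, -29, -18, 22] -> largest is 22
  Remaining [-49, -29, -18] -> largest is -18
  Remaining [-49, -29] -> largest is -29
  Remaining [-49] -> largest is -49
Collecting the picks in order gives the descending list.
Final answer: [27, 22, -18, -29, -49]


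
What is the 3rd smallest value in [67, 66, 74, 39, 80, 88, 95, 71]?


Sort ascending: [39, 66, 67, 71, 74, 80, 88, 95]
The 3rd element (1-indexed) is at index 2.
Value = 67
Final answer: 67


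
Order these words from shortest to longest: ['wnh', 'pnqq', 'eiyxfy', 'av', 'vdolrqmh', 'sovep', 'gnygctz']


Compute lengths:
  'wnh' has length 3
  'pnqq' has length 4
  'eiyxfy' has length 6
  'av' has length 2
  'vdolrqmh' has length 8
  'sovep' has length 5
  'gnygctz' has length 7
Lengths in increasing order: 2 < 3 < 4 < 5 < 6 < 7 < 8
Listing the words in that order gives the answer.
Final answer: ['av', 'wnh', 'pnqq', 'sovep', 'eiyxfy', 'gnygctz', 'vdolrqmh']


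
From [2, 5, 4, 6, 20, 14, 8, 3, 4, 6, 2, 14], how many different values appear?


List all unique values:
Distinct values: [2, 3, 4, 5, 6, 8, 14, 20]
Count = 8
Final answer: 8


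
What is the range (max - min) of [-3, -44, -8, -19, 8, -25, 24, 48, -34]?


Maximum value: 48
Minimum value: -44
Range = 48 - (-44) = 92
Final answer: 92


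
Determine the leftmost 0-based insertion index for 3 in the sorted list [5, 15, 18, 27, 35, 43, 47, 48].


List is sorted: [5, 15, 18, 27, 35, 43, 47, 48]
We need the leftmost position where 3 can be inserted, i.e. the first index whose element is >= 3 (or the end of the list if none is).
Binary search with low=0, high=8 (0-based indices):
  low=0, high=8, mid=4: a[4]=35 >= 3, so high = 4
  low=0, high=4, mid=2: a[2]=18 >= 3, so high = 2
  low=0, high=2, mid=1: a[1]=15 >= 3, so high = 1
  low=0, high=1, mid=0: a[0]=5 >= 3, so high = 0
Now low = high = 0, so the insertion index is 0.
Final answer: 0


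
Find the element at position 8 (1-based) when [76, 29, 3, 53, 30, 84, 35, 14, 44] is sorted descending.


Sort descending: [84, 76, 53, 44, 35, 30, 29, 14, 3]
The 8th element (1-indexed) is at index 7.
Value = 14
Final answer: 14


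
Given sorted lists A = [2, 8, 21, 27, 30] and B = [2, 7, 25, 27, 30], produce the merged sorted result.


List A: [2, 8, 21, 27, 30]
List B: [2, 7, 25, 27, 30]
Repeatedly compare the front elements and take the smaller:
  2 vs 2 -> take 2
  8 vs 2 -> take 2
  8 vs 7 -> take 7
  8 vs 25 -> take 8
  21 vs 25 -> take 21
  27 vs 25 -> take 25
  27 vs 27 -> take 27
  30 vs 27 -> take 27
  30 vs 30 -> take 30
  A is exhausted; append the rest of B: [30]
Final answer: [2, 2, 7, 8, 21, 25, 27, 27, 30, 30]


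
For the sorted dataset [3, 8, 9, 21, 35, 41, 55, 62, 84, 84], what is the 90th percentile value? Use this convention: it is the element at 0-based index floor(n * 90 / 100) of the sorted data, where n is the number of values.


The dataset has n = 10 elements.
Index = floor(10 * 90 / 100) = floor(900 / 100) = floor(9) = 9
Counting from index 0 in the sorted data, the element at index 9 is 84.
Final answer: 84


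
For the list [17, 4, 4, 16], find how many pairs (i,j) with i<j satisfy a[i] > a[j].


For each element, count the later elements that are smaller than it:
  17 (index 0): smaller elements after it = [4, 4, 16] -> 3
  4 (index 1): smaller elements after it = [] -> 0
  4 (index 2): smaller elements after it = [] -> 0
Total inversions = 3 + 0 + 0 = 3
Final answer: 3


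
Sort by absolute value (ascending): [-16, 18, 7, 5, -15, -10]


Compute absolute values:
  |-16| = 16
  |18| = 18
  |7| = 7
  |5| = 5
  |-15| = 15
  |-10| = 10
Absolute values in increasing order: 5 < 7 < 10 < 15 < 16 < 18
Listing the original numbers in that order gives the answer.
Final answer: [5, 7, -10, -15, -16, 18]


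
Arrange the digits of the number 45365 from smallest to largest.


The number 45365 has digits: 4, 5, 3, 6, 5
Sorted: 3, 4, 5, 5, 6
Joining the sorted digits gives the result.
Final answer: 34556


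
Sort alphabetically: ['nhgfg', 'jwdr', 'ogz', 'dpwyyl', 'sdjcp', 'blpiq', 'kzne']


Compare strings character by character (the first differing letter decides):
  'blpiq' < 'dpwyyl' since 'b' < 'd' at position 1
  'dpwyyl' < 'jwdr' since 'd' < 'j' at position 1
  'jwdr' < 'kzne' since 'j' < 'k' at position 1
  'kzne' < 'nhgfg' since 'k' < 'n' at position 1
  'nhgfg' < 'ogz' since 'n' < 'o' at position 1
  'ogz' < 'sdjcp' since 'o' < 's' at position 1
Chaining these comparisons gives the alphabetical order.
Final answer: ['blpiq', 'dpwyyl', 'jwdr', 'kzne', 'nhgfg', 'ogz', 'sdjcp']


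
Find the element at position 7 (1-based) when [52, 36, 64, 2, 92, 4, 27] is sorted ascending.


Sort ascending: [2, 4, 27, 36, 52, 64, 92]
The 7th element (1-indexed) is at index 6.
Value = 92
Final answer: 92


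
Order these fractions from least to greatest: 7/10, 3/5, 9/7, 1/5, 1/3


Convert to decimal for comparison:
  7/10 = 0.7
  3/5 = 0.6
  9/7 = 1.2857
  1/5 = 0.2
  1/3 = 0.3333
Decimals in increasing order: 0.2 < 0.3333 < 0.6 < 0.7 < 1.2857
Writing each back as its fraction gives the sorted order.
Final answer: 1/5, 1/3, 3/5, 7/10, 9/7


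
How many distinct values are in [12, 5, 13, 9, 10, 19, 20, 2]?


List all unique values:
Distinct values: [2, 5, 9, 10, 12, 13, 19, 20]
Count = 8
Final answer: 8


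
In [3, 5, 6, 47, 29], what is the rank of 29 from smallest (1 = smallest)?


Sort ascending: [3, 5, 6, 29, 47]
Find 29 in the sorted list.
29 is at position 4 (1-indexed).
Final answer: 4


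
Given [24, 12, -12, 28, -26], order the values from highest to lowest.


Original list: [24, 12, -12, 28, -26]
Repeatedly take the largest remaining element:
  Remaining [24, 12, -12, 28, -26] -> largest is 28
  Remaining [24, 12, -12, -26] -> largest is 24
  Remaining [12, -12, -26] -> largest is 12
  Remaining [-12, -26] -> largest is -12
  Remaining [-26] -> largest is -26
Collecting the picks in order gives the descending list.
Final answer: [28, 24, 12, -12, -26]


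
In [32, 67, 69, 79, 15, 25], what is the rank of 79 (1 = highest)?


Sort descending: [79, 69, 67, 32, 25, 15]
Find 79 in the sorted list.
79 is at position 1.
Final answer: 1


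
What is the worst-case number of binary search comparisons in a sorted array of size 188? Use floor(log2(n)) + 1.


Binary search halves the search space each step.
Maximum comparisons = floor(log2(188)) + 1
log2(188) = 7.5546
floor(log2(188)) = 7, so 7 + 1 = 8
Final answer: 8


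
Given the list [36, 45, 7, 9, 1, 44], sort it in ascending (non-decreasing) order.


Original list: [36, 45, 7, 9, 1, 44]
Repeatedly take the smallest remaining element:
  Remaining [36, 45, 7, 9, 1, 44] -> smallest is 1
  Remaining [36, 45, 7, 9, 44] -> smallest is 7
  Remaining [36, 45, 9, 44] -> smallest is 9
  Remaining [36, 45, 44] -> smallest is 36
  Remaining [45, 44] -> smallest is 44
  Remaining [45] -> smallest is 45
Collecting the picks in order gives the sorted list.
Final answer: [1, 7, 9, 36, 44, 45]


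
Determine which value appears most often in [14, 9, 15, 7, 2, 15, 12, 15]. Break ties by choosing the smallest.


Count the frequency of each value:
  2 appears 1 time(s)
  7 appears 1 time(s)
  9 appears 1 time(s)
  12 appears 1 time(s)
  14 appears 1 time(s)
  15 appears 3 time(s)
Maximum frequency is 3.
Only 15 reaches that frequency, so it is the mode.
Final answer: 15


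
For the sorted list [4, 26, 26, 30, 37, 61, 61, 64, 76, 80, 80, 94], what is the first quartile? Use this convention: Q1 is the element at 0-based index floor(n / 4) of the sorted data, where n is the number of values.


The list has n = 12 elements.
Q1 index = floor(12 / 4) = floor(3) = 3
Counting from index 0 in the sorted data, the element at index 3 is 30.
Final answer: 30


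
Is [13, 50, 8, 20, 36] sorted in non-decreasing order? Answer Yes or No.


Check consecutive pairs:
  13 <= 50? True
  50 <= 8? False
  8 <= 20? True
  20 <= 36? True
1 consecutive pair(s) are out of order, so the list is not sorted.
Final answer: No


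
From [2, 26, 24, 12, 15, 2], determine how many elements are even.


Check each element:
  2 is even
  26 is even
  24 is even
  12 is even
  15 is odd
  2 is even
Evens: [2, 26, 24, 12, 2]
Count of evens = 5
Final answer: 5


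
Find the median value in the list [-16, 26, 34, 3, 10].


First, sort the list: [-16, 3, 10, 26, 34]
The list has 5 elements (odd count).
The middle index is 2 (0-based), and the element there is 10.
Final answer: 10


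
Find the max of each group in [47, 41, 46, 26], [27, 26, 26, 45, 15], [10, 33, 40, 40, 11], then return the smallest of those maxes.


Find max of each group:
  Group 1: [47, 41, 46, 26] -> max = 47
  Group 2: [27, 26, 26, 45, 15] -> max = 45
  Group 3: [10, 33, 40, 40, 11] -> max = 40
Maxes: [47, 45, 40]
Minimum of maxes = 40
Final answer: 40


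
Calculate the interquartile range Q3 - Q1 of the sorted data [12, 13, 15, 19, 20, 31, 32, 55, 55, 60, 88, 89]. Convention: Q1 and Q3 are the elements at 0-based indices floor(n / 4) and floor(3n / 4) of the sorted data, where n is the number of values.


The data has n = 12 elements.
Q1 index = floor(12 / 4) = floor(3) = 3; Q3 index = floor(3 * 12 / 4) = floor(9) = 9
Q1 = element at index 3 = 19
Q3 = element at index 9 = 60
IQR = 60 - 19 = 41
Final answer: 41


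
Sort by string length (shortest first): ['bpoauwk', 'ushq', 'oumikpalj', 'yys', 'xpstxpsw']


Compute lengths:
  'bpoauwk' has length 7
  'ushq' has length 4
  'oumikpalj' has length 9
  'yys' has length 3
  'xpstxpsw' has length 8
Lengths in increasing order: 3 < 4 < 7 < 8 < 9
Listing the words in that order gives the answer.
Final answer: ['yys', 'ushq', 'bpoauwk', 'xpstxpsw', 'oumikpalj']


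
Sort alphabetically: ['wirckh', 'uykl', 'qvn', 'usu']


Compare strings character by character (the first differing letter decides):
  'qvn' < 'usu' since 'q' < 'u' at position 1
  'usu' < 'uykl' since 's' < 'y' at position 2
  'uykl' < 'wirckh' since 'u' < 'w' at position 1
Chaining these comparisons gives the alphabetical order.
Final answer: ['qvn', 'usu', 'uykl', 'wirckh']


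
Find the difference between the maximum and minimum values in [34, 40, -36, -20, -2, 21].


Maximum value: 40
Minimum value: -36
Range = 40 - (-36) = 76
Final answer: 76


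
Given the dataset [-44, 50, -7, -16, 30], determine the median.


First, sort the list: [-44, -16, -7, 30, 50]
The list has 5 elements (odd count).
The middle index is 2 (0-based), and the element there is -7.
Final answer: -7


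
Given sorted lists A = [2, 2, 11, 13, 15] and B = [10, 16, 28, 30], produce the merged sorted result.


List A: [2, 2, 11, 13, 15]
List B: [10, 16, 28, 30]
Repeatedly compare the front elements and take the smaller:
  2 vs 10 -> take 2
  2 vs 10 -> take 2
  11 vs 10 -> take 10
  11 vs 16 -> take 11
  13 vs 16 -> take 13
  15 vs 16 -> take 15
  A is exhausted; append the rest of B: [16, 28, 30]
Final answer: [2, 2, 10, 11, 13, 15, 16, 28, 30]


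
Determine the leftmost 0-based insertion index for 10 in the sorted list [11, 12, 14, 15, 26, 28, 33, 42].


List is sorted: [11, 12, 14, 15, 26, 28, 33, 42]
We need the leftmost position where 10 can be inserted, i.e. the first index whose element is >= 10 (or the end of the list if none is).
Binary search with low=0, high=8 (0-based indices):
  low=0, high=8, mid=4: a[4]=26 >= 10, so high = 4
  low=0, high=4, mid=2: a[2]=14 >= 10, so high = 2
  low=0, high=2, mid=1: a[1]=12 >= 10, so high = 1
  low=0, high=1, mid=0: a[0]=11 >= 10, so high = 0
Now low = high = 0, so the insertion index is 0.
Final answer: 0


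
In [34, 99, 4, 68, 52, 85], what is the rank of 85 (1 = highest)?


Sort descending: [99, 85, 68, 52, 34, 4]
Find 85 in the sorted list.
85 is at position 2.
Final answer: 2


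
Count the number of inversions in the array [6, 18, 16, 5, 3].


For each element, count the later elements that are smaller than it:
  6 (index 0): smaller elements after it = [5, 3] -> 2
  18 (index 1): smaller elements after it = [16, 5, 3] -> 3
  16 (index 2): smaller elements after it = [5, 3] -> 2
  5 (index 3): smaller elements after it = [3] -> 1
Total inversions = 2 + 3 + 2 + 1 = 8
Final answer: 8


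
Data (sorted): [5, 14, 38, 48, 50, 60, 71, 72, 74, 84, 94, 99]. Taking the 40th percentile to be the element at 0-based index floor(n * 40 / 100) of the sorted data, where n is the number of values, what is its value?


The dataset has n = 12 elements.
Index = floor(12 * 40 / 100) = floor(480 / 100) = floor(4.8) = 4
Counting from index 0 in the sorted data, the element at index 4 is 50.
Final answer: 50


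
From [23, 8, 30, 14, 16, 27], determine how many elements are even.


Check each element:
  23 is odd
  8 is even
  30 is even
  14 is even
  16 is even
  27 is odd
Evens: [8, 30, 14, 16]
Count of evens = 4
Final answer: 4


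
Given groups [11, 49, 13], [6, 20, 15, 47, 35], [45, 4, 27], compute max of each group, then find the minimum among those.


Find max of each group:
  Group 1: [11, 49, 13] -> max = 49
  Group 2: [6, 20, 15, 47, 35] -> max = 47
  Group 3: [45, 4, 27] -> max = 45
Maxes: [49, 47, 45]
Minimum of maxes = 45
Final answer: 45


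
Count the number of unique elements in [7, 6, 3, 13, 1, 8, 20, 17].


List all unique values:
Distinct values: [1, 3, 6, 7, 8, 13, 17, 20]
Count = 8
Final answer: 8


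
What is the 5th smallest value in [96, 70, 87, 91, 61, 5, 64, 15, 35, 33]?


Sort ascending: [5, 15, 33, 35, 61, 64, 70, 87, 91, 96]
The 5th element (1-indexed) is at index 4.
Value = 61
Final answer: 61


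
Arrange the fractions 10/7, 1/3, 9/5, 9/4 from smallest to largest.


Convert to decimal for comparison:
  10/7 = 1.4286
  1/3 = 0.3333
  9/5 = 1.8
  9/4 = 2.25
Decimals in increasing order: 0.3333 < 1.4286 < 1.8 < 2.25
Writing each back as its fraction gives the sorted order.
Final answer: 1/3, 10/7, 9/5, 9/4


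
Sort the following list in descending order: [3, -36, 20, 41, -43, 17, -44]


Original list: [3, -36, 20, 41, -43, 17, -44]
Repeatedly take the largest remaining element:
  Remaining [3, -36, 20, 41, -43, 17, -44] -> largest is 41
  Remaining [3, -36, 20, -43, 17, -44] -> largest is 20
  Remaining [3, -36, -43, 17, -44] -> largest is 17
  Remaining [3, -36, -43, -44] -> largest is 3
  Remaining [-36, -43, -44] -> largest is -36
  Remaining [-43, -44] -> largest is -43
  Remaining [-44] -> largest is -44
Collecting the picks in order gives the descending list.
Final answer: [41, 20, 17, 3, -36, -43, -44]


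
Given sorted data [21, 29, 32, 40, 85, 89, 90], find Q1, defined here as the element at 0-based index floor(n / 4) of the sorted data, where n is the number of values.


The list has n = 7 elements.
Q1 index = floor(7 / 4) = floor(1.75) = 1
Counting from index 0 in the sorted data, the element at index 1 is 29.
Final answer: 29


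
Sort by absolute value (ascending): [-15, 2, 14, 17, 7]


Compute absolute values:
  |-15| = 15
  |2| = 2
  |14| = 14
  |17| = 17
  |7| = 7
Absolute values in increasing order: 2 < 7 < 14 < 15 < 17
Listing the original numbers in that order gives the answer.
Final answer: [2, 7, 14, -15, 17]


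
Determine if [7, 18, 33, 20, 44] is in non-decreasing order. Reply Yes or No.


Check consecutive pairs:
  7 <= 18? True
  18 <= 33? True
  33 <= 20? False
  20 <= 44? True
1 consecutive pair(s) are out of order, so the list is not sorted.
Final answer: No


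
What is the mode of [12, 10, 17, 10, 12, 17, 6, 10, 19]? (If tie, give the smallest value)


Count the frequency of each value:
  6 appears 1 time(s)
  10 appears 3 time(s)
  12 appears 2 time(s)
  17 appears 2 time(s)
  19 appears 1 time(s)
Maximum frequency is 3.
Only 10 reaches that frequency, so it is the mode.
Final answer: 10


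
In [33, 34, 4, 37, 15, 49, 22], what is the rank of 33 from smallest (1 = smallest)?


Sort ascending: [4, 15, 22, 33, 34, 37, 49]
Find 33 in the sorted list.
33 is at position 4 (1-indexed).
Final answer: 4


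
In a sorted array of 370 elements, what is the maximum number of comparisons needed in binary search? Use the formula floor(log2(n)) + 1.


Binary search halves the search space each step.
Maximum comparisons = floor(log2(370)) + 1
log2(370) = 8.5314
floor(log2(370)) = 8, so 8 + 1 = 9
Final answer: 9


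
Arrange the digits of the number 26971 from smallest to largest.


The number 26971 has digits: 2, 6, 9, 7, 1
Sorted: 1, 2, 6, 7, 9
Joining the sorted digits gives the result.
Final answer: 12679


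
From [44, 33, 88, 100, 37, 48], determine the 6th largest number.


Sort descending: [100, 88, 48, 44, 37, 33]
The 6th element (1-indexed) is at index 5.
Value = 33
Final answer: 33


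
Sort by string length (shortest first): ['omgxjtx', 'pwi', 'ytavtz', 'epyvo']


Compute lengths:
  'omgxjtx' has length 7
  'pwi' has length 3
  'ytavtz' has length 6
  'epyvo' has length 5
Lengths in increasing order: 3 < 5 < 6 < 7
Listing the words in that order gives the answer.
Final answer: ['pwi', 'epyvo', 'ytavtz', 'omgxjtx']


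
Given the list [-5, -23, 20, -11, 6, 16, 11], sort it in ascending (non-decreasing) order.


Original list: [-5, -23, 20, -11, 6, 16, 11]
Repeatedly take the smallest remaining element:
  Remaining [-5, -23, 20, -11, 6, 16, 11] -> smallest is -23
  Remaining [-5, 20, -11, 6, 16, 11] -> smallest is -11
  Remaining [-5, 20, 6, 16, 11] -> smallest is -5
  Remaining [20, 6, 16, 11] -> smallest is 6
  Remaining [20, 16, 11] -> smallest is 11
  Remaining [20, 16] -> smallest is 16
  Remaining [20] -> smallest is 20
Collecting the picks in order gives the sorted list.
Final answer: [-23, -11, -5, 6, 11, 16, 20]


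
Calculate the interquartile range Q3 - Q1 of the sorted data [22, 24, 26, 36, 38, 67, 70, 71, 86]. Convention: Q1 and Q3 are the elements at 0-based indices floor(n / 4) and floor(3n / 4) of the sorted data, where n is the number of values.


The data has n = 9 elements.
Q1 index = floor(9 / 4) = floor(2.25) = 2; Q3 index = floor(3 * 9 / 4) = floor(6.75) = 6
Q1 = element at index 2 = 26
Q3 = element at index 6 = 70
IQR = 70 - 26 = 44
Final answer: 44


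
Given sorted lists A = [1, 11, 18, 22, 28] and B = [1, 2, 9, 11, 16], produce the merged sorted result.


List A: [1, 11, 18, 22, 28]
List B: [1, 2, 9, 11, 16]
Repeatedly compare the front elements and take the smaller:
  1 vs 1 -> take 1
  11 vs 1 -> take 1
  11 vs 2 -> take 2
  11 vs 9 -> take 9
  11 vs 11 -> take 11
  18 vs 11 -> take 11
  18 vs 16 -> take 16
  B is exhausted; append the rest of A: [18, 22, 28]
Final answer: [1, 1, 2, 9, 11, 11, 16, 18, 22, 28]


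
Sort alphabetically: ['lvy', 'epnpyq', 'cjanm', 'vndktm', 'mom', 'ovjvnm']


Compare strings character by character (the first differing letter decides):
  'cjanm' < 'epnpyq' since 'c' < 'e' at position 1
  'epnpyq' < 'lvy' since 'e' < 'l' at position 1
  'lvy' < 'mom' since 'l' < 'm' at position 1
  'mom' < 'ovjvnm' since 'm' < 'o' at position 1
  'ovjvnm' < 'vndktm' since 'o' < 'v' at position 1
Chaining these comparisons gives the alphabetical order.
Final answer: ['cjanm', 'epnpyq', 'lvy', 'mom', 'ovjvnm', 'vndktm']


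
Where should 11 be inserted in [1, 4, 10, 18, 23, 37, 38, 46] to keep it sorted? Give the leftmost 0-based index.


List is sorted: [1, 4, 10, 18, 23, 37, 38, 46]
We need the leftmost position where 11 can be inserted, i.e. the first index whose element is >= 11 (or the end of the list if none is).
Binary search with low=0, high=8 (0-based indices):
  low=0, high=8, mid=4: a[4]=23 >= 11, so high = 4
  low=0, high=4, mid=2: a[2]=10 < 11, so low = 3
  low=3, high=4, mid=3: a[3]=18 >= 11, so high = 3
Now low = high = 3, so the insertion index is 3.
Final answer: 3


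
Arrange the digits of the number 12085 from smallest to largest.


The number 12085 has digits: 1, 2, 0, 8, 5
Sorted: 0, 1, 2, 5, 8
Joining the sorted digits gives the result.
Final answer: 01258


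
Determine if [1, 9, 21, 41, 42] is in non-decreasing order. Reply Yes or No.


Check consecutive pairs:
  1 <= 9? True
  9 <= 21? True
  21 <= 41? True
  41 <= 42? True
Every consecutive pair is in order, so the list is non-decreasing.
Final answer: Yes


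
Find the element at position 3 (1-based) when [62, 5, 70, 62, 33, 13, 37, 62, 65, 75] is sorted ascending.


Sort ascending: [5, 13, 33, 37, 62, 62, 62, 65, 70, 75]
The 3rd element (1-indexed) is at index 2.
Value = 33
Final answer: 33


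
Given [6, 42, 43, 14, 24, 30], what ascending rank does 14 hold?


Sort ascending: [6, 14, 24, 30, 42, 43]
Find 14 in the sorted list.
14 is at position 2 (1-indexed).
Final answer: 2


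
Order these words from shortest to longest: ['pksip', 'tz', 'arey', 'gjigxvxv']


Compute lengths:
  'pksip' has length 5
  'tz' has length 2
  'arey' has length 4
  'gjigxvxv' has length 8
Lengths in increasing order: 2 < 4 < 5 < 8
Listing the words in that order gives the answer.
Final answer: ['tz', 'arey', 'pksip', 'gjigxvxv']


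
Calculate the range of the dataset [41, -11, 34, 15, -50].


Maximum value: 41
Minimum value: -50
Range = 41 - (-50) = 91
Final answer: 91


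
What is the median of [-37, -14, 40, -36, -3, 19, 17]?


First, sort the list: [-37, -36, -14, -3, 17, 19, 40]
The list has 7 elements (odd count).
The middle index is 3 (0-based), and the element there is -3.
Final answer: -3


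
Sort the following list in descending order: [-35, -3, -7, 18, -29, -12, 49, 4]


Original list: [-35, -3, -7, 18, -29, -12, 49, 4]
Repeatedly take the largest remaining element:
  Remaining [-35, -3, -7, 18, -29, -12, 49, 4] -> largest is 49
  Remaining [-35, -3, -7, 18, -29, -12, 4] -> largest is 18
  Remaining [-35, -3, -7, -29, -12, 4] -> largest is 4
  Remaining [-35, -3, -7, -29, -12] -> largest is -3
  Remaining [-35, -7, -29, -12] -> largest is -7
  Remaining [-35, -29, -12] -> largest is -12
  Remaining [-35, -29] -> largest is -29
  Remaining [-35] -> largest is -35
Collecting the picks in order gives the descending list.
Final answer: [49, 18, 4, -3, -7, -12, -29, -35]


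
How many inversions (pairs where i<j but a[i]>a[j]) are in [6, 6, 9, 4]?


For each element, count the later elements that are smaller than it:
  6 (index 0): smaller elements after it = [4] -> 1
  6 (index 1): smaller elements after it = [4] -> 1
  9 (index 2): smaller elements after it = [4] -> 1
Total inversions = 1 + 1 + 1 = 3
Final answer: 3


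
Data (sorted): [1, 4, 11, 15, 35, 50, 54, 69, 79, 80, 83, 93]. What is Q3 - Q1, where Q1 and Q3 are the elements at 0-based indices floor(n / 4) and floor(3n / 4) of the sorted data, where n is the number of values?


The data has n = 12 elements.
Q1 index = floor(12 / 4) = floor(3) = 3; Q3 index = floor(3 * 12 / 4) = floor(9) = 9
Q1 = element at index 3 = 15
Q3 = element at index 9 = 80
IQR = 80 - 15 = 65
Final answer: 65


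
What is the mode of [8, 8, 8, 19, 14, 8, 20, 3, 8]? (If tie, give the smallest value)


Count the frequency of each value:
  3 appears 1 time(s)
  8 appears 5 time(s)
  14 appears 1 time(s)
  19 appears 1 time(s)
  20 appears 1 time(s)
Maximum frequency is 5.
Only 8 reaches that frequency, so it is the mode.
Final answer: 8


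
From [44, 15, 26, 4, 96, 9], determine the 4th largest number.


Sort descending: [96, 44, 26, 15, 9, 4]
The 4th element (1-indexed) is at index 3.
Value = 15
Final answer: 15


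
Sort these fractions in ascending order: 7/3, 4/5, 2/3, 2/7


Convert to decimal for comparison:
  7/3 = 2.3333
  4/5 = 0.8
  2/3 = 0.6667
  2/7 = 0.2857
Decimals in increasing order: 0.2857 < 0.6667 < 0.8 < 2.3333
Writing each back as its fraction gives the sorted order.
Final answer: 2/7, 2/3, 4/5, 7/3


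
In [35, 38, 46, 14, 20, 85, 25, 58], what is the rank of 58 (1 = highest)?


Sort descending: [85, 58, 46, 38, 35, 25, 20, 14]
Find 58 in the sorted list.
58 is at position 2.
Final answer: 2


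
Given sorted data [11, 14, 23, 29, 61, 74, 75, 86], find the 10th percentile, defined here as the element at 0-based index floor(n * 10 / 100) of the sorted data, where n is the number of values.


The dataset has n = 8 elements.
Index = floor(8 * 10 / 100) = floor(80 / 100) = floor(0.8) = 0
Counting from index 0 in the sorted data, the element at index 0 is 11.
Final answer: 11
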